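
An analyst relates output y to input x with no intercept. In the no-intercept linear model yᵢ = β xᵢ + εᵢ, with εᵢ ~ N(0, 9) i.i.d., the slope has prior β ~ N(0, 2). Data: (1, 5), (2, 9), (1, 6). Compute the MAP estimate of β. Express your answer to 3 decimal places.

β̂_MAP = 2.762

log p(β | y) = −Σ(yᵢ − βxᵢ)²/(2·9) − β²/(2·2) + const.
Setting the derivative to zero: Σxᵢ(yᵢ − βxᵢ)/9 − β/2 = 0, so β = Σxᵢyᵢ / (Σxᵢ² + σ²/τ²).
Σxᵢyᵢ = 1·5 + 2·9 + 1·6 = 29; Σxᵢ² = 6; σ²/τ² = 4.5.
β̂_MAP = 29 / (6 + 4.5) = 29/10.5 ≈ 2.762.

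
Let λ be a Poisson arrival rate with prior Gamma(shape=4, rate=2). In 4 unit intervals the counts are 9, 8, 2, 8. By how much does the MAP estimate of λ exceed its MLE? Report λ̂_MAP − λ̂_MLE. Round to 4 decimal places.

Σxᵢ = 27. Posterior is Gamma(31, 6); MAP = (31−1)/6 = 30/6 ≈ 5.00000.
MLE = x̄ = 27/4 ≈ 6.75000.
Difference = 30/6 − 27/4 = -7/4 ≈ -1.7500.

MAP − MLE = -1.7500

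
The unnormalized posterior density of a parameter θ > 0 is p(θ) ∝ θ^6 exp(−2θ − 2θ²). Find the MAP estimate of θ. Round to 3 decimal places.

θ̂_MAP = 1.000

ℓ'(θ) = 6/θ − 2 − 4θ. Setting this to zero and multiplying by θ: 4θ² + 2θ − 6 = 0.
θ = (−2 + √(2² + 4·4·6)) / (2·4) = (−2 + √100) / 8 = (−2 + 10)/8 = 1.
ℓ''(θ) = −6/θ² − 4 < 0, confirming a maximum.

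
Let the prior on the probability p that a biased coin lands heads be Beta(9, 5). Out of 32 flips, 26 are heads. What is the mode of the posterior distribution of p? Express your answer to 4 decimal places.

p̂_MAP = 0.7727

Prior: Beta(9, 5).
Data: 26 successes in 32 trials. The binomial likelihood contributes p^26(1−p)^6, so the posterior is Beta(9+26, 5+6) = Beta(35, 11).
For Beta(a, b) with a, b > 1 the mode is (a−1)/(a+b−2) = 34/44 ≈ 0.7727.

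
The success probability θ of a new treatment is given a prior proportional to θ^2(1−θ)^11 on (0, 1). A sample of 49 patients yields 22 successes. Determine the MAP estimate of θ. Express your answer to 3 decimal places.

θ̂_MAP = 0.387

The prior density ∝ θ^2(1−θ)^11 is the kernel of Beta(3, 12).
Data: 22 successes in 49 trials. The binomial likelihood contributes θ^22(1−θ)^27, so the posterior is Beta(3+22, 12+27) = Beta(25, 39).
For Beta(a, b) with a, b > 1 the mode is (a−1)/(a+b−2) = 24/62 ≈ 0.387.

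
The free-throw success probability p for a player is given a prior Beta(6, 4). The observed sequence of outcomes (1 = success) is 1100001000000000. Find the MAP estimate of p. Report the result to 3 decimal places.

Prior: Beta(6, 4).
Data: 3 successes in 16 trials (from the sequence). The binomial likelihood contributes p^3(1−p)^13, so the posterior is Beta(6+3, 4+13) = Beta(9, 17).
For Beta(a, b) with a, b > 1 the mode is (a−1)/(a+b−2) = 8/24 ≈ 0.333.

p̂_MAP = 0.333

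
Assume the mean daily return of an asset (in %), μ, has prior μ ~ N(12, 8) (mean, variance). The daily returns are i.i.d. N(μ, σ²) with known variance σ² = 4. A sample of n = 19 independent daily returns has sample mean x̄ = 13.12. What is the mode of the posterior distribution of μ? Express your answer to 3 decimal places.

n = 19, x̄ = 13.12.
For a Normal prior and Normal likelihood with known variance, the posterior is Normal; its mode equals its mean, the precision-weighted average.
Prior precision 1/σ₀² = 1/8 = 0.125; data precision n/σ² = 19/4 = 4.75.
μ̂ = (0.125·12 + 4.75·13.12) / (0.125 + 4.75) = 63.82/4.875 = 12764/975 ≈ 13.091.

μ̂_MAP = 13.091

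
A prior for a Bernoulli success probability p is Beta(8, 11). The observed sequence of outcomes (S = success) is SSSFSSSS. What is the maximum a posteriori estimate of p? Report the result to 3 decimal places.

p̂_MAP = 0.560

Prior: Beta(8, 11).
Data: 7 successes in 8 trials (from the sequence). The binomial likelihood contributes p^7(1−p)^1, so the posterior is Beta(8+7, 11+1) = Beta(15, 12).
For Beta(a, b) with a, b > 1 the mode is (a−1)/(a+b−2) = 14/25 ≈ 0.560.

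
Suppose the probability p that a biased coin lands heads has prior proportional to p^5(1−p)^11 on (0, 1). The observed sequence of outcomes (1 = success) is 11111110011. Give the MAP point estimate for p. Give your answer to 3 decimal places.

The prior density ∝ p^5(1−p)^11 is the kernel of Beta(6, 12).
Data: 9 successes in 11 trials (from the sequence). The binomial likelihood contributes p^9(1−p)^2, so the posterior is Beta(6+9, 12+2) = Beta(15, 14).
For Beta(a, b) with a, b > 1 the mode is (a−1)/(a+b−2) = 14/27 ≈ 0.519.

p̂_MAP = 0.519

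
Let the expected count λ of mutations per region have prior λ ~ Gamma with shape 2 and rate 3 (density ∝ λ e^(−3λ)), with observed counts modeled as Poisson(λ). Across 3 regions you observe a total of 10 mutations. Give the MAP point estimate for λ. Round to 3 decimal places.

λ̂_MAP = 1.833

Σxᵢ = 10, n = 3.
Posterior ∝ λe^(−3λ) · λ^10e^(−3λ) = λ^11e^(−6λ), i.e. Gamma(shape=12, rate=6).
The mode of a Gamma(a, b) with a ≥ 1 (shape–rate) is (a−1)/b = 11/6 ≈ 1.833.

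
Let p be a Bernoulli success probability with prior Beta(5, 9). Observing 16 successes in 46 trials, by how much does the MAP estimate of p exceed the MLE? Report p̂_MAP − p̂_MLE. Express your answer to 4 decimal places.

MAP − MLE = -0.0030

Posterior is Beta(21, 39); MAP = (21−1)/(60−2) = 20/58 ≈ 0.34483.
MLE ignores the prior: p̂_MLE = k/n = 16/46 ≈ 0.34783.
Difference = 20/58 − 16/46 = -2/667 ≈ -0.0030.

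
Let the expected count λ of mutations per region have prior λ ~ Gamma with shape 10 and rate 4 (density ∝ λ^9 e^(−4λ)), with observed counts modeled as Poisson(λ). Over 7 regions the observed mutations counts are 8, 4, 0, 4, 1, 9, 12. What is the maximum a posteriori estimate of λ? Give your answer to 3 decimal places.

Σxᵢ = 8+4+0+4+1+9+12 = 38, with n = 7.
Posterior ∝ λ^9e^(−4λ) · λ^38e^(−7λ) = λ^47e^(−11λ), i.e. Gamma(shape=48, rate=11).
The mode of a Gamma(a, b) with a ≥ 1 (shape–rate) is (a−1)/b = 47/11 ≈ 4.273.

λ̂_MAP = 4.273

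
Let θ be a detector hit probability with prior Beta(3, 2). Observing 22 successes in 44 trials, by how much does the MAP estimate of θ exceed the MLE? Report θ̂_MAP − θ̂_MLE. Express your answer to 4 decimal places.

MAP − MLE = 0.0106

Posterior is Beta(25, 24); MAP = (25−1)/(49−2) = 24/47 ≈ 0.51064.
MLE ignores the prior: θ̂_MLE = k/n = 22/44 ≈ 0.50000.
Difference = 24/47 − 22/44 = 1/94 ≈ 0.0106.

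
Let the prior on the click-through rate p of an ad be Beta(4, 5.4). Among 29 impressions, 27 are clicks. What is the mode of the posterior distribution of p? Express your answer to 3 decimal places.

Prior: Beta(4, 5.4).
Data: 27 successes in 29 trials. The binomial likelihood contributes p^27(1−p)^2, so the posterior is Beta(4+27, 5.4+2) = Beta(31, 7.4).
For Beta(a, b) with a, b > 1 the mode is (a−1)/(a+b−2) = 30/36.4 ≈ 0.824.

p̂_MAP = 0.824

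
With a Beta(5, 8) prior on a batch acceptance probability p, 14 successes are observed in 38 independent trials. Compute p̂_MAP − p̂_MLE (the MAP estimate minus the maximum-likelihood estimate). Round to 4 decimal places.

Posterior is Beta(19, 32); MAP = (19−1)/(51−2) = 18/49 ≈ 0.36735.
MLE ignores the prior: p̂_MLE = k/n = 14/38 ≈ 0.36842.
Difference = 18/49 − 14/38 = -1/931 ≈ -0.0011.

MAP − MLE = -0.0011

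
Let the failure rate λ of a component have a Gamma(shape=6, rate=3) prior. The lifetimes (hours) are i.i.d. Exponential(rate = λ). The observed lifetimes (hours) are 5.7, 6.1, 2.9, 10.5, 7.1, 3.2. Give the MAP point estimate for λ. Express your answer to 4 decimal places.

The Exponential(rate=λ) likelihood is ∝ λ^n e^(−λΣtᵢ). Here n = 6 and Σtᵢ = 5.7 + 6.1 + 2.9 + 10.5 + 7.1 + 3.2 = 35.5.
Posterior ∝ λ^5e^(−3λ) · λ^6e^(−35.5λ) = λ^11e^(−38.5λ), i.e. Gamma(12, 38.5).
Mode = (a−1)/b = 11/38.5 ≈ 0.2857.

λ̂_MAP = 0.2857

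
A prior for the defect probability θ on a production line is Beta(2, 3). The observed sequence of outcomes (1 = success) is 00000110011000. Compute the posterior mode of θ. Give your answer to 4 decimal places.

θ̂_MAP = 0.2941

Prior: Beta(2, 3).
Data: 4 successes in 14 trials (from the sequence). The binomial likelihood contributes θ^4(1−θ)^10, so the posterior is Beta(2+4, 3+10) = Beta(6, 13).
For Beta(a, b) with a, b > 1 the mode is (a−1)/(a+b−2) = 5/17 ≈ 0.2941.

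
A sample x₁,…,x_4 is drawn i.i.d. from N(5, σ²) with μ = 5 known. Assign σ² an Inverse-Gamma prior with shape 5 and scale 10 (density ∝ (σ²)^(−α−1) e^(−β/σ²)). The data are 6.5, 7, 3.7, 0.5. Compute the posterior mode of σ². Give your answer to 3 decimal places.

σ̂²_MAP = 3.012

Sum of squared deviations about the known mean: SS = (6.5−5)² + (7−5)² + (3.7−5)² + (0.5−5)² = 28.19.
The Normal likelihood contributes (σ²)^(−n/2) exp(−SS/(2σ²)), so the posterior is Inverse-Gamma(α + n/2, β + SS/2) = Inverse-Gamma(7, 24.095).
The mode of Inverse-Gamma(a, b) is b/(a+1) = 24.095/8 ≈ 3.012.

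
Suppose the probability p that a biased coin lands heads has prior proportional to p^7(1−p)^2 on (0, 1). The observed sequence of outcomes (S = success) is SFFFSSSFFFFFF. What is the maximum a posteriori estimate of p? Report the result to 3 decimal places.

p̂_MAP = 0.500

The prior density ∝ p^7(1−p)^2 is the kernel of Beta(8, 3).
Data: 4 successes in 13 trials (from the sequence). The binomial likelihood contributes p^4(1−p)^9, so the posterior is Beta(8+4, 3+9) = Beta(12, 12).
For Beta(a, b) with a, b > 1 the mode is (a−1)/(a+b−2) = 11/22 ≈ 0.500.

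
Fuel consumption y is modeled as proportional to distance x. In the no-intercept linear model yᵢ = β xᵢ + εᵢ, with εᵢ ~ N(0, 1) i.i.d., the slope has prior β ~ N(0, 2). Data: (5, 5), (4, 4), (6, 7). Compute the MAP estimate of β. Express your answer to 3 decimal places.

β̂_MAP = 1.071

log p(β | y) = −Σ(yᵢ − βxᵢ)²/(2·1) − β²/(2·2) + const.
Setting the derivative to zero: Σxᵢ(yᵢ − βxᵢ)/1 − β/2 = 0, so β = Σxᵢyᵢ / (Σxᵢ² + σ²/τ²).
Σxᵢyᵢ = 5·5 + 4·4 + 6·7 = 83; Σxᵢ² = 77; σ²/τ² = 0.5.
β̂_MAP = 83 / (77 + 0.5) = 83/77.5 ≈ 1.071.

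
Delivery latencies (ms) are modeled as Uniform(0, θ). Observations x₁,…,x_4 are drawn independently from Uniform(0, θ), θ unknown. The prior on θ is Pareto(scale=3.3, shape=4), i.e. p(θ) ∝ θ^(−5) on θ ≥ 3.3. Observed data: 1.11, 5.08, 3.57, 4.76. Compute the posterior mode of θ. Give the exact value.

θ̂_MAP = 5.08

The Uniform(0, θ) likelihood is θ^(−n) for θ ≥ max(xᵢ), zero otherwise. Here max(xᵢ) = 5.08.
Posterior ∝ θ^(−5) · θ^(−4) = θ^(−9) on θ ≥ max(3.3, 5.08) = 5.08.
This density is strictly decreasing in θ, so the posterior mode lies at the lower boundary of the support.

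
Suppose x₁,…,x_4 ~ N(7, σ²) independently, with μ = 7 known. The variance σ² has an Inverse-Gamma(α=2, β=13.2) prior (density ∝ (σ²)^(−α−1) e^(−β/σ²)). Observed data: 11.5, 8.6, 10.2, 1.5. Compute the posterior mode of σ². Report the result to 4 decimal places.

Sum of squared deviations about the known mean: SS = (11.5−7)² + (8.6−7)² + (10.2−7)² + (1.5−7)² = 63.3.
The Normal likelihood contributes (σ²)^(−n/2) exp(−SS/(2σ²)), so the posterior is Inverse-Gamma(α + n/2, β + SS/2) = Inverse-Gamma(4, 44.85).
The mode of Inverse-Gamma(a, b) is b/(a+1) = 44.85/5 ≈ 8.9700.

σ̂²_MAP = 8.9700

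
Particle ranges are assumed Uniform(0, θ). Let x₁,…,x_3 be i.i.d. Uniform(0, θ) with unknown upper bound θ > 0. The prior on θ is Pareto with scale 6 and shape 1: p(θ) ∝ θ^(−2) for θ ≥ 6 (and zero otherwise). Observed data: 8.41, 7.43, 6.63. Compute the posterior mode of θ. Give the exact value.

θ̂_MAP = 8.41

The Uniform(0, θ) likelihood is θ^(−n) for θ ≥ max(xᵢ), zero otherwise. Here max(xᵢ) = 8.41.
Posterior ∝ θ^(−2) · θ^(−3) = θ^(−5) on θ ≥ max(6, 8.41) = 8.41.
This density is strictly decreasing in θ, so the posterior mode lies at the lower boundary of the support.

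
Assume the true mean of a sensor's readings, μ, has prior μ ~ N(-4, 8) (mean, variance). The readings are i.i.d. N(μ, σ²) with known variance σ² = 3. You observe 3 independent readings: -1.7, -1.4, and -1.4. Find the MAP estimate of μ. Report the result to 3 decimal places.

μ̂_MAP = -1.778

n = 3; x̄ = ((-1.7) + (-1.4) + (-1.4))/3 = -4.5/3 = -1.5.
For a Normal prior and Normal likelihood with known variance, the posterior is Normal; its mode equals its mean, the precision-weighted average.
Prior precision 1/σ₀² = 1/8 = 0.125; data precision n/σ² = 3/3 = 1.
μ̂ = (0.125·(-4) + 1·(-1.5)) / (0.125 + 1) = (-2)/1.125 = -16/9 ≈ -1.778.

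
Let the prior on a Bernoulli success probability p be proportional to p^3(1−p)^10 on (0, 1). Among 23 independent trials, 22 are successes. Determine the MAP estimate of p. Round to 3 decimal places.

The prior density ∝ p^3(1−p)^10 is the kernel of Beta(4, 11).
Data: 22 successes in 23 trials. The binomial likelihood contributes p^22(1−p)^1, so the posterior is Beta(4+22, 11+1) = Beta(26, 12).
For Beta(a, b) with a, b > 1 the mode is (a−1)/(a+b−2) = 25/36 ≈ 0.694.

p̂_MAP = 0.694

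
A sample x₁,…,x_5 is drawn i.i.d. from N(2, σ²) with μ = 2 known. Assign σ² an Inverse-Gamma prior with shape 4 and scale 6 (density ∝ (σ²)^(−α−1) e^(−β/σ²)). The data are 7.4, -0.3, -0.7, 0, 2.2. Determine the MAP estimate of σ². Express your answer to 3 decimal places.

σ̂²_MAP = 3.852

Sum of squared deviations about the known mean: SS = (7.4−2)² + (-0.3−2)² + (-0.7−2)² + (0−2)² + (2.2−2)² = 45.78.
The Normal likelihood contributes (σ²)^(−n/2) exp(−SS/(2σ²)), so the posterior is Inverse-Gamma(α + n/2, β + SS/2) = Inverse-Gamma(6.5, 28.89).
The mode of Inverse-Gamma(a, b) is b/(a+1) = 28.89/7.5 ≈ 3.852.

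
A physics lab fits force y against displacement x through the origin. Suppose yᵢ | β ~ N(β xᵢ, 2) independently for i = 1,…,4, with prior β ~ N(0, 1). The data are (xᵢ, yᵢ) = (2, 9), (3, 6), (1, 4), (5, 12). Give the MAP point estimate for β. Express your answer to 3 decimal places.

β̂_MAP = 2.439

log p(β | y) = −Σ(yᵢ − βxᵢ)²/(2·2) − β²/(2·1) + const.
Setting the derivative to zero: Σxᵢ(yᵢ − βxᵢ)/2 − β/1 = 0, so β = Σxᵢyᵢ / (Σxᵢ² + σ²/τ²).
Σxᵢyᵢ = 2·9 + 3·6 + 1·4 + 5·12 = 100; Σxᵢ² = 39; σ²/τ² = 2.
β̂_MAP = 100 / (39 + 2) = 100/41 ≈ 2.439.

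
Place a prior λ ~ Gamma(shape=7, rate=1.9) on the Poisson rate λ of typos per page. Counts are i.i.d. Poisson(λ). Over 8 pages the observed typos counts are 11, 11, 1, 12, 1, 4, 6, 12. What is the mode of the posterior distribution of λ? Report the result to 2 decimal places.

λ̂_MAP = 6.46

Σxᵢ = 11+11+1+12+1+4+6+12 = 58, with n = 8.
Posterior ∝ λ^6e^(−1.9λ) · λ^58e^(−8λ) = λ^64e^(−9.9λ), i.e. Gamma(shape=65, rate=9.9).
The mode of a Gamma(a, b) with a ≥ 1 (shape–rate) is (a−1)/b = 64/9.9 ≈ 6.46.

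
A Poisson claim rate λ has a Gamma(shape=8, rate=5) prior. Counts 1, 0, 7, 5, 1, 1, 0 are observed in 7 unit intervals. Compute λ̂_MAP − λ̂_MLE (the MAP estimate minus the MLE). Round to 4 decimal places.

MAP − MLE = -0.3095

Σxᵢ = 15. Posterior is Gamma(23, 12); MAP = (23−1)/12 = 22/12 ≈ 1.83333.
MLE = x̄ = 15/7 ≈ 2.14286.
Difference = 22/12 − 15/7 = -13/42 ≈ -0.3095.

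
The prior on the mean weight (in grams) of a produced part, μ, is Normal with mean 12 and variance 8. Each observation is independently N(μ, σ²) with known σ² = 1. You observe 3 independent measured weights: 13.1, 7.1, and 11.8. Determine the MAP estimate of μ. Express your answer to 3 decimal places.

n = 3; x̄ = (13.1 + 7.1 + 11.8)/3 = 32/3 = 32/3 ≈ 10.6667.
For a Normal prior and Normal likelihood with known variance, the posterior is Normal; its mode equals its mean, the precision-weighted average.
Prior precision 1/σ₀² = 1/8 = 0.125; data precision n/σ² = 3/1 = 3.
μ̂ = (0.125·12 + 3·(32/3)) / (0.125 + 3) = 33.5/3.125 = 10.720.

μ̂_MAP = 10.720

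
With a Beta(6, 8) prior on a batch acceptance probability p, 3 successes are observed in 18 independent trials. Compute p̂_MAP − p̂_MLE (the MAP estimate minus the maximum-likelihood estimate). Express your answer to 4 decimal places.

MAP − MLE = 0.1000

Posterior is Beta(9, 23); MAP = (9−1)/(32−2) = 8/30 ≈ 0.26667.
MLE ignores the prior: p̂_MLE = k/n = 3/18 ≈ 0.16667.
Difference = 8/30 − 3/18 = 1/10 ≈ 0.1000.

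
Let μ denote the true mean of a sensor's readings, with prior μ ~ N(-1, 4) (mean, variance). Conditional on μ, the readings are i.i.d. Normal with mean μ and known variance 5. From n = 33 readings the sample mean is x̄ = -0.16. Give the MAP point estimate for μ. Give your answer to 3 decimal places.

μ̂_MAP = -0.191

n = 33, x̄ = -0.16.
For a Normal prior and Normal likelihood with known variance, the posterior is Normal; its mode equals its mean, the precision-weighted average.
Prior precision 1/σ₀² = 1/4 = 0.25; data precision n/σ² = 33/5 = 6.6.
μ̂ = (0.25·(-1) + 6.6·(-0.16)) / (0.25 + 6.6) = (-1.306)/6.85 = -653/3425 ≈ -0.191.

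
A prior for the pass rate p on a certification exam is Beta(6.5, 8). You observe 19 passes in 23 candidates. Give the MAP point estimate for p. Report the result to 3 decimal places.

Prior: Beta(6.5, 8).
Data: 19 successes in 23 trials. The binomial likelihood contributes p^19(1−p)^4, so the posterior is Beta(6.5+19, 8+4) = Beta(25.5, 12).
For Beta(a, b) with a, b > 1 the mode is (a−1)/(a+b−2) = 24.5/35.5 ≈ 0.690.

p̂_MAP = 0.690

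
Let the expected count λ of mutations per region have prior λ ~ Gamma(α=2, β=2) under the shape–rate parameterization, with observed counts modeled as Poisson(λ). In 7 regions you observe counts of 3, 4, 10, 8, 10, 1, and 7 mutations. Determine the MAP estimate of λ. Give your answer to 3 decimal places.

Σxᵢ = 3+4+10+8+10+1+7 = 43, with n = 7.
Posterior ∝ λe^(−2λ) · λ^43e^(−7λ) = λ^44e^(−9λ), i.e. Gamma(shape=45, rate=9).
The mode of a Gamma(a, b) with a ≥ 1 (shape–rate) is (a−1)/b = 44/9 ≈ 4.889.

λ̂_MAP = 4.889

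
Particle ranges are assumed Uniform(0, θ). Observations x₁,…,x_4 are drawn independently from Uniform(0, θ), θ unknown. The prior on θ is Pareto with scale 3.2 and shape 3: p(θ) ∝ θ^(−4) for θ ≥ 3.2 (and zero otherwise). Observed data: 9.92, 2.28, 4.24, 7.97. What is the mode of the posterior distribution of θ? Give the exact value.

The Uniform(0, θ) likelihood is θ^(−n) for θ ≥ max(xᵢ), zero otherwise. Here max(xᵢ) = 9.92.
Posterior ∝ θ^(−4) · θ^(−4) = θ^(−8) on θ ≥ max(3.2, 9.92) = 9.92.
This density is strictly decreasing in θ, so the posterior mode lies at the lower boundary of the support.

θ̂_MAP = 9.92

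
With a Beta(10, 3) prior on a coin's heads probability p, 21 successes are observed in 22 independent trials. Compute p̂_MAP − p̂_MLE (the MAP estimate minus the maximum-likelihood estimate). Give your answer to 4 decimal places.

Posterior is Beta(31, 4); MAP = (31−1)/(35−2) = 30/33 ≈ 0.90909.
MLE ignores the prior: p̂_MLE = k/n = 21/22 ≈ 0.95455.
Difference = 30/33 − 21/22 = -1/22 ≈ -0.0455.

MAP − MLE = -0.0455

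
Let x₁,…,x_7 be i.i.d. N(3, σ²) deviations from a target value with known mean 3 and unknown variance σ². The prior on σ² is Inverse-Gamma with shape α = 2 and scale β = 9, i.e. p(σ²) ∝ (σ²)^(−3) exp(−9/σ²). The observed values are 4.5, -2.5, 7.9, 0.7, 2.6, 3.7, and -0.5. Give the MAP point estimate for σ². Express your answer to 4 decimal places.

Sum of squared deviations about the known mean: SS = (4.5−3)² + (-2.5−3)² + (7.9−3)² + (0.7−3)² + (2.6−3)² + (3.7−3)² + (-0.5−3)² = 74.7.
The Normal likelihood contributes (σ²)^(−n/2) exp(−SS/(2σ²)), so the posterior is Inverse-Gamma(α + n/2, β + SS/2) = Inverse-Gamma(5.5, 46.35).
The mode of Inverse-Gamma(a, b) is b/(a+1) = 46.35/6.5 ≈ 7.1308.

σ̂²_MAP = 7.1308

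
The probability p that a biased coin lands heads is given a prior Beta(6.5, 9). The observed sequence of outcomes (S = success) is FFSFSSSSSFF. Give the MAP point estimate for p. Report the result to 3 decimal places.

p̂_MAP = 0.469

Prior: Beta(6.5, 9).
Data: 6 successes in 11 trials (from the sequence). The binomial likelihood contributes p^6(1−p)^5, so the posterior is Beta(6.5+6, 9+5) = Beta(12.5, 14).
For Beta(a, b) with a, b > 1 the mode is (a−1)/(a+b−2) = 11.5/24.5 ≈ 0.469.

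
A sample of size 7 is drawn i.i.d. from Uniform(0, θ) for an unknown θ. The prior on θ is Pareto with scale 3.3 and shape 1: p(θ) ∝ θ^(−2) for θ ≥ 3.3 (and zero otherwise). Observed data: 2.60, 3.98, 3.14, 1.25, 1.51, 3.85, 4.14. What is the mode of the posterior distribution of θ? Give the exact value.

θ̂_MAP = 4.14

The Uniform(0, θ) likelihood is θ^(−n) for θ ≥ max(xᵢ), zero otherwise. Here max(xᵢ) = 4.14.
Posterior ∝ θ^(−2) · θ^(−7) = θ^(−9) on θ ≥ max(3.3, 4.14) = 4.14.
This density is strictly decreasing in θ, so the posterior mode lies at the lower boundary of the support.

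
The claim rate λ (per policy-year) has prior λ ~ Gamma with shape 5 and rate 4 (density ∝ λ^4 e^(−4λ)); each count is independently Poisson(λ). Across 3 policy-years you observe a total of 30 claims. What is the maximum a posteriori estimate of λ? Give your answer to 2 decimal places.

Σxᵢ = 30, n = 3.
Posterior ∝ λ^4e^(−4λ) · λ^30e^(−3λ) = λ^34e^(−7λ), i.e. Gamma(shape=35, rate=7).
The mode of a Gamma(a, b) with a ≥ 1 (shape–rate) is (a−1)/b = 34/7 ≈ 4.86.

λ̂_MAP = 4.86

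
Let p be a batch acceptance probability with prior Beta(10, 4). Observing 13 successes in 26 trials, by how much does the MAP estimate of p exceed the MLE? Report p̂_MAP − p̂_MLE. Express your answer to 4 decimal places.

MAP − MLE = 0.0789

Posterior is Beta(23, 17); MAP = (23−1)/(40−2) = 22/38 ≈ 0.57895.
MLE ignores the prior: p̂_MLE = k/n = 13/26 ≈ 0.50000.
Difference = 22/38 − 13/26 = 3/38 ≈ 0.0789.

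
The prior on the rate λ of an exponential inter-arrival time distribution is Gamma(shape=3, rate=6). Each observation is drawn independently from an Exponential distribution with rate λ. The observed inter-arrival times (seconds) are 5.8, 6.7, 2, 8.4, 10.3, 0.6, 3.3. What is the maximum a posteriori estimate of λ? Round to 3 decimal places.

The Exponential(rate=λ) likelihood is ∝ λ^n e^(−λΣtᵢ). Here n = 7 and Σtᵢ = 5.8 + 6.7 + 2 + 8.4 + 10.3 + 0.6 + 3.3 = 37.1.
Posterior ∝ λ^2e^(−6λ) · λ^7e^(−37.1λ) = λ^9e^(−43.1λ), i.e. Gamma(10, 43.1).
Mode = (a−1)/b = 9/43.1 ≈ 0.209.

λ̂_MAP = 0.209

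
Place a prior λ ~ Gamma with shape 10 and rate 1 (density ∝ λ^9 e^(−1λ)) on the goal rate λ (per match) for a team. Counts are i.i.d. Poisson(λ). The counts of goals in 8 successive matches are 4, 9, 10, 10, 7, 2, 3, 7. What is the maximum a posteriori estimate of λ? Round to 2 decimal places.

Σxᵢ = 4+9+10+10+7+2+3+7 = 52, with n = 8.
Posterior ∝ λ^9e^(−1λ) · λ^52e^(−8λ) = λ^61e^(−9λ), i.e. Gamma(shape=62, rate=9).
The mode of a Gamma(a, b) with a ≥ 1 (shape–rate) is (a−1)/b = 61/9 ≈ 6.78.

λ̂_MAP = 6.78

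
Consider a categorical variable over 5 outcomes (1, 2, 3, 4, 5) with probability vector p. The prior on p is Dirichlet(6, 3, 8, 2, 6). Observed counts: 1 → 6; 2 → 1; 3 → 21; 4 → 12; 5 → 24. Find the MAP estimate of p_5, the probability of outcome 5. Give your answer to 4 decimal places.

The posterior is Dirichlet(αᵢ + nᵢ) = Dirichlet(12, 4, 29, 14, 30).
For a Dirichlet(a₁,…,a_K) with all aᵢ > 1, the mode has j-th component (aⱼ − 1)/(Σaᵢ − K).
Here Σaᵢ = 89 and K = 5, so p_5 = (30 − 1)/(89 − 5) = 29/84 ≈ 0.3452.

MAP estimate: 0.3452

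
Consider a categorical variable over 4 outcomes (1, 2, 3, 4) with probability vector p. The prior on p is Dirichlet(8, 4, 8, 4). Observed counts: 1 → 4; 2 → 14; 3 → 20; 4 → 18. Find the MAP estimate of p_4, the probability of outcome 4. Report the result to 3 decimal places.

MAP estimate: 0.276

The posterior is Dirichlet(αᵢ + nᵢ) = Dirichlet(12, 18, 28, 22).
For a Dirichlet(a₁,…,a_K) with all aᵢ > 1, the mode has j-th component (aⱼ − 1)/(Σaᵢ − K).
Here Σaᵢ = 80 and K = 4, so p_4 = (22 − 1)/(80 − 4) = 21/76 ≈ 0.276.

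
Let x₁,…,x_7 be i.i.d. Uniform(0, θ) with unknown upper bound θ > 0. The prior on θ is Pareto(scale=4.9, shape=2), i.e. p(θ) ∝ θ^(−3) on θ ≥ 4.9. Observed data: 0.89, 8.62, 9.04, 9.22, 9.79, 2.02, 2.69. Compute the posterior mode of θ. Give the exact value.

θ̂_MAP = 9.79

The Uniform(0, θ) likelihood is θ^(−n) for θ ≥ max(xᵢ), zero otherwise. Here max(xᵢ) = 9.79.
Posterior ∝ θ^(−3) · θ^(−7) = θ^(−10) on θ ≥ max(4.9, 9.79) = 9.79.
This density is strictly decreasing in θ, so the posterior mode lies at the lower boundary of the support.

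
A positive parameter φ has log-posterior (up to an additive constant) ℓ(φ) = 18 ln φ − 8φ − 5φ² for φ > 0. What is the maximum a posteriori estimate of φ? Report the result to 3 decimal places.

ℓ'(φ) = 18/φ − 8 − 10φ. Setting this to zero and multiplying by φ: 10φ² + 8φ − 18 = 0.
φ = (−8 + √(8² + 4·10·18)) / (2·10) = (−8 + √784) / 20 = (−8 + 28)/20 = 1.
ℓ''(φ) = −18/φ² − 10 < 0, confirming a maximum.

φ̂_MAP = 1.000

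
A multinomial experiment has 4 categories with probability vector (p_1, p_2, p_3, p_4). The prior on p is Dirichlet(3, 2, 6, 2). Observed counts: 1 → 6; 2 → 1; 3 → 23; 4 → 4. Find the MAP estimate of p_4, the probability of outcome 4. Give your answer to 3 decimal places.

The posterior is Dirichlet(αᵢ + nᵢ) = Dirichlet(9, 3, 29, 6).
For a Dirichlet(a₁,…,a_K) with all aᵢ > 1, the mode has j-th component (aⱼ − 1)/(Σaᵢ − K).
Here Σaᵢ = 47 and K = 4, so p_4 = (6 − 1)/(47 − 4) = 5/43 ≈ 0.116.

MAP estimate: 0.116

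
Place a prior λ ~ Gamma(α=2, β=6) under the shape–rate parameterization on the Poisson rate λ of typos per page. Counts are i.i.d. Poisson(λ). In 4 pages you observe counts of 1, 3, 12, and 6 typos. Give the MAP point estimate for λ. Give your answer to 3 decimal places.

Σxᵢ = 1+3+12+6 = 22, with n = 4.
Posterior ∝ λe^(−6λ) · λ^22e^(−4λ) = λ^23e^(−10λ), i.e. Gamma(shape=24, rate=10).
The mode of a Gamma(a, b) with a ≥ 1 (shape–rate) is (a−1)/b = 23/10 ≈ 2.300.

λ̂_MAP = 2.300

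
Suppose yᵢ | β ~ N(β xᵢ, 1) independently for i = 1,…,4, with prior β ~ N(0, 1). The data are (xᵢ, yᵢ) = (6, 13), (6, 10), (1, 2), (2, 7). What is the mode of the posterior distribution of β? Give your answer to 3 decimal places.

β̂_MAP = 1.974

log p(β | y) = −Σ(yᵢ − βxᵢ)²/(2·1) − β²/(2·1) + const.
Setting the derivative to zero: Σxᵢ(yᵢ − βxᵢ)/1 − β/1 = 0, so β = Σxᵢyᵢ / (Σxᵢ² + σ²/τ²).
Σxᵢyᵢ = 6·13 + 6·10 + 1·2 + 2·7 = 154; Σxᵢ² = 77; σ²/τ² = 1.
β̂_MAP = 154 / (77 + 1) = 154/78 ≈ 1.974.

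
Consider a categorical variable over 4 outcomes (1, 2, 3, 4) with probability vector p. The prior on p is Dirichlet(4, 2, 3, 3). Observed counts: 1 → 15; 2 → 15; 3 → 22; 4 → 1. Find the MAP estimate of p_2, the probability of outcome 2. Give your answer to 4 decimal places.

The posterior is Dirichlet(αᵢ + nᵢ) = Dirichlet(19, 17, 25, 4).
For a Dirichlet(a₁,…,a_K) with all aᵢ > 1, the mode has j-th component (aⱼ − 1)/(Σaᵢ − K).
Here Σaᵢ = 65 and K = 4, so p_2 = (17 − 1)/(65 − 4) = 16/61 ≈ 0.2623.

MAP estimate: 0.2623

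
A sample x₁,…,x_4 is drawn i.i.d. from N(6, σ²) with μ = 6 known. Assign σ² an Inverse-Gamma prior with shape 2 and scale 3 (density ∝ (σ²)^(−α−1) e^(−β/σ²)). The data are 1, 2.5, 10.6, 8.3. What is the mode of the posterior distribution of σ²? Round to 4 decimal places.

σ̂²_MAP = 6.9700

Sum of squared deviations about the known mean: SS = (1−6)² + (2.5−6)² + (10.6−6)² + (8.3−6)² = 63.7.
The Normal likelihood contributes (σ²)^(−n/2) exp(−SS/(2σ²)), so the posterior is Inverse-Gamma(α + n/2, β + SS/2) = Inverse-Gamma(4, 34.85).
The mode of Inverse-Gamma(a, b) is b/(a+1) = 34.85/5 ≈ 6.9700.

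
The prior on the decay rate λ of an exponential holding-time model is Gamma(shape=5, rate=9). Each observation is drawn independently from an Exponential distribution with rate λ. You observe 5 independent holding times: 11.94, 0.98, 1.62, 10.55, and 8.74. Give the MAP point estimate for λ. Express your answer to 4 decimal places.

The Exponential(rate=λ) likelihood is ∝ λ^n e^(−λΣtᵢ). Here n = 5 and Σtᵢ = 11.94 + 0.98 + 1.62 + 10.55 + 8.74 = 33.83.
Posterior ∝ λ^4e^(−9λ) · λ^5e^(−33.83λ) = λ^9e^(−42.83λ), i.e. Gamma(10, 42.83).
Mode = (a−1)/b = 9/42.83 ≈ 0.2101.

λ̂_MAP = 0.2101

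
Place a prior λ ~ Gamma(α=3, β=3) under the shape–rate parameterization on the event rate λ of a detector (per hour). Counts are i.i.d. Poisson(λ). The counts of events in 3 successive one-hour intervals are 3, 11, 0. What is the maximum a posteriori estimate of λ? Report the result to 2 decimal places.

λ̂_MAP = 2.67

Σxᵢ = 3+11+0 = 14, with n = 3.
Posterior ∝ λ^2e^(−3λ) · λ^14e^(−3λ) = λ^16e^(−6λ), i.e. Gamma(shape=17, rate=6).
The mode of a Gamma(a, b) with a ≥ 1 (shape–rate) is (a−1)/b = 16/6 ≈ 2.67.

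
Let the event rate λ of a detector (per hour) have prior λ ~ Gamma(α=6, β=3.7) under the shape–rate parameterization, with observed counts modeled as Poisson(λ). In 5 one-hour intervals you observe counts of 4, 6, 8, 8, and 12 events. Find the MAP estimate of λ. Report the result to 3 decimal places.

Σxᵢ = 4+6+8+8+12 = 38, with n = 5.
Posterior ∝ λ^5e^(−3.7λ) · λ^38e^(−5λ) = λ^43e^(−8.7λ), i.e. Gamma(shape=44, rate=8.7).
The mode of a Gamma(a, b) with a ≥ 1 (shape–rate) is (a−1)/b = 43/8.7 ≈ 4.943.

λ̂_MAP = 4.943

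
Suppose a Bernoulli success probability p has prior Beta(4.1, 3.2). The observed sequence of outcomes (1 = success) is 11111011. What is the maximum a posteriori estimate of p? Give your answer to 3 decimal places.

Prior: Beta(4.1, 3.2).
Data: 7 successes in 8 trials (from the sequence). The binomial likelihood contributes p^7(1−p)^1, so the posterior is Beta(4.1+7, 3.2+1) = Beta(11.1, 4.2).
For Beta(a, b) with a, b > 1 the mode is (a−1)/(a+b−2) = 10.1/13.3 ≈ 0.759.

p̂_MAP = 0.759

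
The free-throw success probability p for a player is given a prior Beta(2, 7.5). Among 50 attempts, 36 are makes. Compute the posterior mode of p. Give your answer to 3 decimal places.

Prior: Beta(2, 7.5).
Data: 36 successes in 50 trials. The binomial likelihood contributes p^36(1−p)^14, so the posterior is Beta(2+36, 7.5+14) = Beta(38, 21.5).
For Beta(a, b) with a, b > 1 the mode is (a−1)/(a+b−2) = 37/57.5 ≈ 0.643.

p̂_MAP = 0.643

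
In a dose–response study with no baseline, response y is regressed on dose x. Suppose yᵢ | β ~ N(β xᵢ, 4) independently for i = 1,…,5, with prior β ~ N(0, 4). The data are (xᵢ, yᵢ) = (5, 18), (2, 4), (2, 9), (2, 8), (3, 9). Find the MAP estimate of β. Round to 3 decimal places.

β̂_MAP = 3.383

log p(β | y) = −Σ(yᵢ − βxᵢ)²/(2·4) − β²/(2·4) + const.
Setting the derivative to zero: Σxᵢ(yᵢ − βxᵢ)/4 − β/4 = 0, so β = Σxᵢyᵢ / (Σxᵢ² + σ²/τ²).
Σxᵢyᵢ = 5·18 + 2·4 + 2·9 + 2·8 + 3·9 = 159; Σxᵢ² = 46; σ²/τ² = 1.
β̂_MAP = 159 / (46 + 1) = 159/47 ≈ 3.383.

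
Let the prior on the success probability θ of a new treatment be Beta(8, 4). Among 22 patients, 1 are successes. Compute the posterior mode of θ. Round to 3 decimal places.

Prior: Beta(8, 4).
Data: 1 success in 22 trials. The binomial likelihood contributes θ(1−θ)^21, so the posterior is Beta(8+1, 4+21) = Beta(9, 25).
For Beta(a, b) with a, b > 1 the mode is (a−1)/(a+b−2) = 8/32 ≈ 0.250.

θ̂_MAP = 0.250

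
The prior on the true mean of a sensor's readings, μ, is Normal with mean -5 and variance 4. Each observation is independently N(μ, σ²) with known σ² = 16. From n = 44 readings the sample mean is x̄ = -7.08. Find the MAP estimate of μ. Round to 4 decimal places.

n = 44, x̄ = -7.08.
For a Normal prior and Normal likelihood with known variance, the posterior is Normal; its mode equals its mean, the precision-weighted average.
Prior precision 1/σ₀² = 1/4 = 0.25; data precision n/σ² = 44/16 = 2.75.
μ̂ = (0.25·(-5) + 2.75·(-7.08)) / (0.25 + 2.75) = (-20.72)/3 = -518/75 ≈ -6.9067.

μ̂_MAP = -6.9067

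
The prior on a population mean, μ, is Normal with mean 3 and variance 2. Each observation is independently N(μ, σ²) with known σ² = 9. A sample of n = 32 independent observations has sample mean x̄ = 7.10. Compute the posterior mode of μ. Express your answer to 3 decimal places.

μ̂_MAP = 6.595

n = 32, x̄ = 7.10.
For a Normal prior and Normal likelihood with known variance, the posterior is Normal; its mode equals its mean, the precision-weighted average.
Prior precision 1/σ₀² = 1/2 = 0.5; data precision n/σ² = 32/9.
μ̂ = (0.5·3 + (32/9)·7.1) / (0.5 + 32/9) = (2407/90)/(73/18) = 2407/365 ≈ 6.595.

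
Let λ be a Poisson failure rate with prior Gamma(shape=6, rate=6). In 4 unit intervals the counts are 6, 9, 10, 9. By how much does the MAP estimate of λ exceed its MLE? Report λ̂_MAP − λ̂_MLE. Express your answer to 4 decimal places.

MAP − MLE = -4.6000

Σxᵢ = 34. Posterior is Gamma(40, 10); MAP = (40−1)/10 = 39/10 ≈ 3.90000.
MLE = x̄ = 34/4 ≈ 8.50000.
Difference = 39/10 − 34/4 = -23/5 ≈ -4.6000.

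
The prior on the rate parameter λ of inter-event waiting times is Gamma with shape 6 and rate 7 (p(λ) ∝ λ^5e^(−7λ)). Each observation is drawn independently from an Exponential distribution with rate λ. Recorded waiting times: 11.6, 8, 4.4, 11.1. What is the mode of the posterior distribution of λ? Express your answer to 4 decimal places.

λ̂_MAP = 0.2138

The Exponential(rate=λ) likelihood is ∝ λ^n e^(−λΣtᵢ). Here n = 4 and Σtᵢ = 11.6 + 8 + 4.4 + 11.1 = 35.1.
Posterior ∝ λ^5e^(−7λ) · λ^4e^(−35.1λ) = λ^9e^(−42.1λ), i.e. Gamma(10, 42.1).
Mode = (a−1)/b = 9/42.1 ≈ 0.2138.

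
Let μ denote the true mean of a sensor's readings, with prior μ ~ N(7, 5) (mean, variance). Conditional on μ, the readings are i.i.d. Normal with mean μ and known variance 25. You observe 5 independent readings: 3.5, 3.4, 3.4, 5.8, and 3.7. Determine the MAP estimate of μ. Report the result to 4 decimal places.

μ̂_MAP = 5.4800

n = 5; x̄ = (3.5 + 3.4 + 3.4 + 5.8 + 3.7)/5 = 19.8/5 = 3.96.
For a Normal prior and Normal likelihood with known variance, the posterior is Normal; its mode equals its mean, the precision-weighted average.
Prior precision 1/σ₀² = 1/5 = 0.2; data precision n/σ² = 5/25 = 0.2.
μ̂ = (0.2·7 + 0.2·3.96) / (0.2 + 0.2) = 2.192/0.4 = 5.4800.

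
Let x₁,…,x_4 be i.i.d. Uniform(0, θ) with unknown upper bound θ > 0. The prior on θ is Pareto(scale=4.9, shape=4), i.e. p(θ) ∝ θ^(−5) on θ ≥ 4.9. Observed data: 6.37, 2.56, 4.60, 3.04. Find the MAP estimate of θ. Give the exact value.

The Uniform(0, θ) likelihood is θ^(−n) for θ ≥ max(xᵢ), zero otherwise. Here max(xᵢ) = 6.37.
Posterior ∝ θ^(−5) · θ^(−4) = θ^(−9) on θ ≥ max(4.9, 6.37) = 6.37.
This density is strictly decreasing in θ, so the posterior mode lies at the lower boundary of the support.

θ̂_MAP = 6.37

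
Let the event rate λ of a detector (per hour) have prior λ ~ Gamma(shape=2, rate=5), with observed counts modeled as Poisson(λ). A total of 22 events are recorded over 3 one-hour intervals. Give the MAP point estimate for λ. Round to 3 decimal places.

Σxᵢ = 22, n = 3.
Posterior ∝ λe^(−5λ) · λ^22e^(−3λ) = λ^23e^(−8λ), i.e. Gamma(shape=24, rate=8).
The mode of a Gamma(a, b) with a ≥ 1 (shape–rate) is (a−1)/b = 23/8 ≈ 2.875.

λ̂_MAP = 2.875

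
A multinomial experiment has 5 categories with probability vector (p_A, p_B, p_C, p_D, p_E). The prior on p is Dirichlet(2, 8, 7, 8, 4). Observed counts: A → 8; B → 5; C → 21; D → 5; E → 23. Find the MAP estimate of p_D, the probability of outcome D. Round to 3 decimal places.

MAP estimate of p_D = 0.140

The posterior is Dirichlet(αᵢ + nᵢ) = Dirichlet(10, 13, 28, 13, 27).
For a Dirichlet(a₁,…,a_K) with all aᵢ > 1, the mode has j-th component (aⱼ − 1)/(Σaᵢ − K).
Here Σaᵢ = 91 and K = 5, so p_D = (13 − 1)/(91 − 5) = 12/86 ≈ 0.140.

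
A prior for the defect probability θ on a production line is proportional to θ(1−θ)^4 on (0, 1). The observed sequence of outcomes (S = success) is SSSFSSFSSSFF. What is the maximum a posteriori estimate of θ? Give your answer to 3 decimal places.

The prior density ∝ θ(1−θ)^4 is the kernel of Beta(2, 5).
Data: 8 successes in 12 trials (from the sequence). The binomial likelihood contributes θ^8(1−θ)^4, so the posterior is Beta(2+8, 5+4) = Beta(10, 9).
For Beta(a, b) with a, b > 1 the mode is (a−1)/(a+b−2) = 9/17 ≈ 0.529.

θ̂_MAP = 0.529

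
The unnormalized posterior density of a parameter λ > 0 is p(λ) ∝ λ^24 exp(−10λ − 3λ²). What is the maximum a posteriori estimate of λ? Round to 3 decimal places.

ℓ'(λ) = 24/λ − 10 − 6λ. Setting this to zero and multiplying by λ: 6λ² + 10λ − 24 = 0.
λ = (−10 + √(10² + 4·6·24)) / (2·6) = (−10 + √676) / 12 = (−10 + 26)/12 = 4/3.
ℓ''(λ) = −24/λ² − 6 < 0, confirming a maximum.

λ̂_MAP = 1.333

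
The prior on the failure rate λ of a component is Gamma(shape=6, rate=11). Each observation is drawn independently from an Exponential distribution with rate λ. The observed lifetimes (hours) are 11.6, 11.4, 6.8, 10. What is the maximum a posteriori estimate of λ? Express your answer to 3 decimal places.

The Exponential(rate=λ) likelihood is ∝ λ^n e^(−λΣtᵢ). Here n = 4 and Σtᵢ = 11.6 + 11.4 + 6.8 + 10 = 39.8.
Posterior ∝ λ^5e^(−11λ) · λ^4e^(−39.8λ) = λ^9e^(−50.8λ), i.e. Gamma(10, 50.8).
Mode = (a−1)/b = 9/50.8 ≈ 0.177.

λ̂_MAP = 0.177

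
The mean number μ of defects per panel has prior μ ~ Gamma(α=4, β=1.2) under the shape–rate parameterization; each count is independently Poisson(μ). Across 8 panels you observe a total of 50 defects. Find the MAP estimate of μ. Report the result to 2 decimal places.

μ̂_MAP = 5.76

Σxᵢ = 50, n = 8.
Posterior ∝ μ^3e^(−1.2μ) · μ^50e^(−8μ) = μ^53e^(−9.2μ), i.e. Gamma(shape=54, rate=9.2).
The mode of a Gamma(a, b) with a ≥ 1 (shape–rate) is (a−1)/b = 53/9.2 ≈ 5.76.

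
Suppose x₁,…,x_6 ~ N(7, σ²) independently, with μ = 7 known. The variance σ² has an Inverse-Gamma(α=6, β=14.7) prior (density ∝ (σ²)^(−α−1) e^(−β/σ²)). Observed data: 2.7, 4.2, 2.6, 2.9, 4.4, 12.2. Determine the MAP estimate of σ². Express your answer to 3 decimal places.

Sum of squared deviations about the known mean: SS = (2.7−7)² + (4.2−7)² + (2.6−7)² + (2.9−7)² + (4.4−7)² + (12.2−7)² = 96.3.
The Normal likelihood contributes (σ²)^(−n/2) exp(−SS/(2σ²)), so the posterior is Inverse-Gamma(α + n/2, β + SS/2) = Inverse-Gamma(9, 62.85).
The mode of Inverse-Gamma(a, b) is b/(a+1) = 62.85/10 ≈ 6.285.

σ̂²_MAP = 6.285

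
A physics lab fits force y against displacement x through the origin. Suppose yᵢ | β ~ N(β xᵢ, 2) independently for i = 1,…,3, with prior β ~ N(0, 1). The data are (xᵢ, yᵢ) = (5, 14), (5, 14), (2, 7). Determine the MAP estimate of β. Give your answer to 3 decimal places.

log p(β | y) = −Σ(yᵢ − βxᵢ)²/(2·2) − β²/(2·1) + const.
Setting the derivative to zero: Σxᵢ(yᵢ − βxᵢ)/2 − β/1 = 0, so β = Σxᵢyᵢ / (Σxᵢ² + σ²/τ²).
Σxᵢyᵢ = 5·14 + 5·14 + 2·7 = 154; Σxᵢ² = 54; σ²/τ² = 2.
β̂_MAP = 154 / (54 + 2) = 154/56 ≈ 2.750.

β̂_MAP = 2.750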